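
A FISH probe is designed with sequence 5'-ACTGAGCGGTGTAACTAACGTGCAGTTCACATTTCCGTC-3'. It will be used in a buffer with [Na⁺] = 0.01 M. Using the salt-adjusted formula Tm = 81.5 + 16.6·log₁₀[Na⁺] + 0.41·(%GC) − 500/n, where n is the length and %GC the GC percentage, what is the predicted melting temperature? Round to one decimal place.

55.5°C

Length n = 39. Base counts: G=9, T=11, C=10, A=9
G+C = 19, so %GC = 19/39 × 100 = 48.718%
Salt term: 16.6 × (-2) = -33.2
GC term: 0.41 × 48.718 = 19.974; length term: −500/39 = −12.821
Tm = 81.5 + (-33.2) + 19.974 − 12.821 = 55.453 → 55.5°C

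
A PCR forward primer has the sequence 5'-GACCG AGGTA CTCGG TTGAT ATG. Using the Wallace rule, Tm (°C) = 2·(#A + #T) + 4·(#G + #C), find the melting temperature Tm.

Scanning the sequence gives C=4, A=5, G=8, T=6.
AT pairs contribute 11, GC pairs contribute 12.
Tm = 4·12 + 2·11 = 48 + 22 = 70°C

70°C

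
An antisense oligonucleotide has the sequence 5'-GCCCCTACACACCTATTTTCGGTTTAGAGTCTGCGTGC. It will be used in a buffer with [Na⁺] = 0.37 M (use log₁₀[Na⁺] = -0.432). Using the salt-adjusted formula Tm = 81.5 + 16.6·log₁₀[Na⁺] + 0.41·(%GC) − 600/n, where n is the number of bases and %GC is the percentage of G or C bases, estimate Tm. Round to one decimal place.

Length n = 38. Scanning the sequence gives C=12, A=6, G=8, T=12.
G+C = 20, so %GC = 20/38 × 100 = 52.632%
Salt term: 16.6 × (-0.432) = -7.171
GC term: 0.41 × 52.632 = 21.579; length term: −600/38 = −15.789
Tm = 81.5 + (-7.171) + 21.579 − 15.789 = 80.119 → 80.1°C

80.1°C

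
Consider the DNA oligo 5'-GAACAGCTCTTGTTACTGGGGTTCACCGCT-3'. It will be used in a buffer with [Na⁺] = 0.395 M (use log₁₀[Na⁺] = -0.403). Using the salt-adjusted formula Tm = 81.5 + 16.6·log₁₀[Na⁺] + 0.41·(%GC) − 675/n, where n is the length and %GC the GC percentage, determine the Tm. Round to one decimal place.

74.2°C

Length n = 30. Base counts: G=8, C=8, T=9, A=5
G+C = 16, so %GC = 16/30 × 100 = 53.333%
Salt term: 16.6 × (-0.403) = -6.69
GC term: 0.41 × 53.333 = 21.867; length term: −675/30 = −22.5
Tm = 81.5 + (-6.69) + 21.867 − 22.5 = 74.177 → 74.2°C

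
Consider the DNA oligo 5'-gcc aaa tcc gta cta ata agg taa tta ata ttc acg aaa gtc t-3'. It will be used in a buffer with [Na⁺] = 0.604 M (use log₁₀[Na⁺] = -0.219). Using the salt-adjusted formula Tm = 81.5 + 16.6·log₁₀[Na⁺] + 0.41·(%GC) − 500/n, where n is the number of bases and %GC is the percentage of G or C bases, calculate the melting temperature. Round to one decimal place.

79.6°C

Length n = 43. Counting bases: T=12, C=8, A=17, G=6
G+C = 14, so %GC = 14/43 × 100 = 32.558%
Salt term: 16.6 × (-0.219) = -3.635
GC term: 0.41 × 32.558 = 13.349; length term: −500/43 = −11.628
Tm = 81.5 + (-3.635) + 13.349 − 11.628 = 79.586 → 79.6°C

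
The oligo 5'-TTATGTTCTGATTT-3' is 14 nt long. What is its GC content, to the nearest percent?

21%

Scanning the sequence gives C=1, A=2, G=2, T=9.
G+C = 2 + 1 = 3 out of 14 bases
%GC = 3/14 × 100 = 21.43% ≈ 21%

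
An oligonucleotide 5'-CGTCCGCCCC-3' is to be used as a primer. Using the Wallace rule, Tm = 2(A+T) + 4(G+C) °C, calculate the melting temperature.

38°C

Counting bases: G=2, C=7, A=0, T=1
A+T = 1, G+C = 9
Tm = 4·9 + 2·1 = 36 + 2 = 38°C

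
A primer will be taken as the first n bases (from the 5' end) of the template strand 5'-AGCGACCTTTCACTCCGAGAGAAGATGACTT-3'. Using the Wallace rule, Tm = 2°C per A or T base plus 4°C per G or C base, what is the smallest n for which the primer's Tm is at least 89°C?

n = 30

First 29 bases: AGCGACCTTTCACTCCGAGAGAAGATGAC → Tm = 88°C (< 89°C)
First 30 bases: AGCGACCTTTCACTCCGAGAGAAGATGACT → Tm = 90°C (≥ 89°C)
Since every base adds ≥2°C, Tm only increases with n, so the threshold is first crossed at n = 30.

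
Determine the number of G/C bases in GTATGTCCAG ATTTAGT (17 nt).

6

Base counts: T=7, A=4, G=4, C=2
Total G or C: 4 + 2 = 6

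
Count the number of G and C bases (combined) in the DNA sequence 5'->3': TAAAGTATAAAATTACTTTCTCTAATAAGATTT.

5

Base counts: G=2, C=3, A=14, T=14
G+C = 2 + 3 = 5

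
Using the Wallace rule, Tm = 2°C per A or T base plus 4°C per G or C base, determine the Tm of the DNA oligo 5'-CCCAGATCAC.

Base counts: C=5, T=1, G=1, A=3
AT pairs contribute 4, GC pairs contribute 6.
Tm = 4·6 + 2·4 = 24 + 8 = 32°C

32°C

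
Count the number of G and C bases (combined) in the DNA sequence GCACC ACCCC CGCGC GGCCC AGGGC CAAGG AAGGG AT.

T=1, C=15, A=8, G=13
G+C = 13 + 15 = 28

28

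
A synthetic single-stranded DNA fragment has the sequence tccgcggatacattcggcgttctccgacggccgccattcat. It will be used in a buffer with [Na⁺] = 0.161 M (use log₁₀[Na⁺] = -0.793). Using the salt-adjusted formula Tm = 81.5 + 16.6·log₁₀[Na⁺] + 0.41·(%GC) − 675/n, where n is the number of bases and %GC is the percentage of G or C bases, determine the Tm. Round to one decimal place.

Length n = 41. C=15, T=10, G=10, A=6
G+C = 25, so %GC = 25/41 × 100 = 60.976%
Salt term: 16.6 × (-0.793) = -13.164
GC term: 0.41 × 60.976 = 25; length term: −675/41 = −16.463
Tm = 81.5 + (-13.164) + 25 − 16.463 = 76.873 → 76.9°C

76.9°C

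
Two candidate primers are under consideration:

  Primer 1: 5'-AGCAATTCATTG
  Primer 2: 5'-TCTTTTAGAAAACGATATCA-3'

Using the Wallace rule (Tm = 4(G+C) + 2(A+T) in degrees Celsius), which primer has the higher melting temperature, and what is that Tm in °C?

Primer 2, 50°C

Primer 1: A+T=8, G+C=4 → Tm = 2(8)+4(4) = 32°C
Primer 2: A+T=15, G+C=5 → Tm = 2(15)+4(5) = 50°C
32°C vs 50°C → primer 2 is higher.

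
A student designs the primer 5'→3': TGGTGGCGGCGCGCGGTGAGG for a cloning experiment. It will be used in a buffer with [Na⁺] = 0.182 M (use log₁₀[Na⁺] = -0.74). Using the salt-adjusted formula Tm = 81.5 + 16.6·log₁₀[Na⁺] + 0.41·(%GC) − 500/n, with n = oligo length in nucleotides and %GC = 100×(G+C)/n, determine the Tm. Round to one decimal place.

78.6°C

Length n = 21. C=4, T=3, A=1, G=13
G+C = 17, so %GC = 17/21 × 100 = 80.952%
Salt term: 16.6 × (-0.74) = -12.284
GC term: 0.41 × 80.952 = 33.19; length term: −500/21 = −23.81
Tm = 81.5 + (-12.284) + 33.19 − 23.81 = 78.596 → 78.6°C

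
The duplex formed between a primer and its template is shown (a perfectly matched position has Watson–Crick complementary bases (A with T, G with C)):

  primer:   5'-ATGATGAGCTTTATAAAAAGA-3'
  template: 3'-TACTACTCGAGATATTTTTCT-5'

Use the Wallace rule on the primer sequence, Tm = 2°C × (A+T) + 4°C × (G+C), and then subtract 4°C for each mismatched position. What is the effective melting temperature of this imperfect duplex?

Primer base counts: A=10, T=6, G=4, C=1 → A+T=16, G+C=5
Perfect-match Tm = 2(16) + 4(5) = 32 + 20 = 52°C
Mismatches (positions where the bases are not complementary): 1 (at position 11)
Effective Tm = 52 − 1×4 = 52 − 4 = 48°C

48°C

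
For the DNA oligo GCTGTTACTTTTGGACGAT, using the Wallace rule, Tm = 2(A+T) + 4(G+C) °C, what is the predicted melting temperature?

Scanning the sequence gives A=3, T=8, C=3, G=5.
So N_AT = 11 and N_GC = 8.
Tm = 2(11) + 4(8) = 22 + 32 = 54°C

54°C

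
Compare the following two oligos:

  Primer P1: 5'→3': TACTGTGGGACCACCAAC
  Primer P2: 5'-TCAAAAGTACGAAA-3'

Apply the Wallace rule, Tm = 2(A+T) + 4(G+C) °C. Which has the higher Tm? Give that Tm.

Primer P1, 56°C

Primer P1: A+T=8, G+C=10 → Tm = 2(8)+4(10) = 56°C
Primer P2: A+T=10, G+C=4 → Tm = 2(10)+4(4) = 36°C
56°C vs 36°C → primer P1 is higher.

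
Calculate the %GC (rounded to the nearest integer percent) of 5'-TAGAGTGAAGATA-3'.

Base counts: T=3, G=4, A=6, C=0
G+C = 4 + 0 = 4 out of 13 bases
%GC = 4/13 × 100 = 30.77% ≈ 31%

31%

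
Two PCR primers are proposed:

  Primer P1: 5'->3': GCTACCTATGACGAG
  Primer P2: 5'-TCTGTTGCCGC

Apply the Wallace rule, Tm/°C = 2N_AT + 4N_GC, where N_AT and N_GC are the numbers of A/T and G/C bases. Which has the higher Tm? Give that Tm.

Primer P1: A+T=7, G+C=8 → Tm = 2(7)+4(8) = 46°C
Primer P2: A+T=4, G+C=7 → Tm = 2(4)+4(7) = 36°C
46°C vs 36°C → primer P1 is higher.

Primer P1, 46°C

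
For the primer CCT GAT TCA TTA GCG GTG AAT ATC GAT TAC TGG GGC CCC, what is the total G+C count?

20

Scanning the sequence gives A=8, C=10, T=11, G=10.
Total G or C: 10 + 10 = 20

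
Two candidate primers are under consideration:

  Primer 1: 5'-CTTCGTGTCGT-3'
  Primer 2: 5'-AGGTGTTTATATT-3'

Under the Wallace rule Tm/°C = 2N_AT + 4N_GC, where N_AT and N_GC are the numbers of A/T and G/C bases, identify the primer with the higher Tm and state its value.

Primer 1, 34°C

Primer 1: A+T=5, G+C=6 → Tm = 2(5)+4(6) = 34°C
Primer 2: A+T=10, G+C=3 → Tm = 2(10)+4(3) = 32°C
34°C vs 32°C → primer 1 is higher.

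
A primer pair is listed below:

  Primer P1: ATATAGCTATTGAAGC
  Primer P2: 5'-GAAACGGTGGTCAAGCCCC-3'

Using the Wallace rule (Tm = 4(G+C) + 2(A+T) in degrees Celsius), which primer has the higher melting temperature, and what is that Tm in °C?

Primer P1: A+T=11, G+C=5 → Tm = 2(11)+4(5) = 42°C
Primer P2: A+T=7, G+C=12 → Tm = 2(7)+4(12) = 62°C
42°C vs 62°C → primer P2 is higher.

Primer P2, 62°C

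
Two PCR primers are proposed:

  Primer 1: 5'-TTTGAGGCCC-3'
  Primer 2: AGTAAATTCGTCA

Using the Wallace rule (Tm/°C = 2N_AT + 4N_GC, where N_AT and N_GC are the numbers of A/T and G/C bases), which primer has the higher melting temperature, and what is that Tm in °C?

Primer 2, 34°C

Primer 1: A+T=4, G+C=6 → Tm = 2(4)+4(6) = 32°C
Primer 2: A+T=9, G+C=4 → Tm = 2(9)+4(4) = 34°C
32°C vs 34°C → primer 2 is higher.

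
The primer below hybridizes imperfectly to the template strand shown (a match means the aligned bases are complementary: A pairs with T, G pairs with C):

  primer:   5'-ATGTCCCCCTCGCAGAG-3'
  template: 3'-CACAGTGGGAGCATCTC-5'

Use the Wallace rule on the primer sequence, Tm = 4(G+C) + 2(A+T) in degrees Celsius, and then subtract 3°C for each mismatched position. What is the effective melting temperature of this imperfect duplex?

Primer base counts: A=3, T=3, G=4, C=7 → A+T=6, G+C=11
Perfect-match Tm = 2(6) + 4(11) = 12 + 44 = 56°C
Mismatches (positions where the bases are not complementary): 3 (at positions 1, 6, 13)
Effective Tm = 56 − 3×3 = 56 − 9 = 47°C

47°C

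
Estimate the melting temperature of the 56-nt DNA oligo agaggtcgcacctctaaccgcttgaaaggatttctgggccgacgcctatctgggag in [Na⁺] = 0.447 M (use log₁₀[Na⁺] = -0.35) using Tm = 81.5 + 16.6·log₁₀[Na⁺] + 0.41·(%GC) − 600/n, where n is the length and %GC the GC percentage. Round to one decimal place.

Length n = 56. Base counts: T=12, A=12, C=15, G=17
G+C = 32, so %GC = 32/56 × 100 = 57.143%
Salt term: 16.6 × (-0.35) = -5.81
GC term: 0.41 × 57.143 = 23.429; length term: −600/56 = −10.714
Tm = 81.5 + (-5.81) + 23.429 − 10.714 = 88.405 → 88.4°C

88.4°C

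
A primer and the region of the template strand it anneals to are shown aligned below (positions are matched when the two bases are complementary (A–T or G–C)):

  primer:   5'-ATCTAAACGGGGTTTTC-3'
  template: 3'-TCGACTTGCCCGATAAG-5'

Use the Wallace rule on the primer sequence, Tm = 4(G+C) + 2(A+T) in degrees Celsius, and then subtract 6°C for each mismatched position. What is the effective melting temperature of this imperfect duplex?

24°C

Primer base counts: A=4, T=6, G=4, C=3 → A+T=10, G+C=7
Perfect-match Tm = 2(10) + 4(7) = 20 + 28 = 48°C
Mismatches (positions where the bases are not complementary): 4 (at positions 2, 5, 12, 14)
Effective Tm = 48 − 4×6 = 48 − 24 = 24°C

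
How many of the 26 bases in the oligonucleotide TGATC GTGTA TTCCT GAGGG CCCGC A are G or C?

Counting bases: C=7, T=7, G=8, A=4
G+C = 8 + 7 = 15

15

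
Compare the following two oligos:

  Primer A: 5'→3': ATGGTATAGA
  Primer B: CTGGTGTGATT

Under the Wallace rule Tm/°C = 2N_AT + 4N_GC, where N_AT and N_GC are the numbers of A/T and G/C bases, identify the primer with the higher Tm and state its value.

Primer B, 32°C

Primer A: A+T=7, G+C=3 → Tm = 2(7)+4(3) = 26°C
Primer B: A+T=6, G+C=5 → Tm = 2(6)+4(5) = 32°C
26°C vs 32°C → primer B is higher.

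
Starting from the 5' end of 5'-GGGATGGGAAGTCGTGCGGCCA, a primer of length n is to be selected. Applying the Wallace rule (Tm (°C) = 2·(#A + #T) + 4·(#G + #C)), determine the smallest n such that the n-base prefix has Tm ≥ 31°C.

n = 10

First 9 bases: GGGATGGGA → Tm = 30°C (< 31°C)
First 10 bases: GGGATGGGAA → Tm = 32°C (≥ 31°C)
Since every base adds ≥2°C, Tm only increases with n, so the threshold is first crossed at n = 10.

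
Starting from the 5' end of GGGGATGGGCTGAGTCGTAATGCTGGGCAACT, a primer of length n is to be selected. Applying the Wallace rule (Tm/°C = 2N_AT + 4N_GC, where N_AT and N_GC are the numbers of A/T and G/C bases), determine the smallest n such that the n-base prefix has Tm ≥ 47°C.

First 13 bases: GGGGATGGGCTGA → Tm = 44°C (< 47°C)
First 14 bases: GGGGATGGGCTGAG → Tm = 48°C (≥ 47°C)
Since every base adds ≥2°C, Tm only increases with n, so the threshold is first crossed at n = 14.

n = 14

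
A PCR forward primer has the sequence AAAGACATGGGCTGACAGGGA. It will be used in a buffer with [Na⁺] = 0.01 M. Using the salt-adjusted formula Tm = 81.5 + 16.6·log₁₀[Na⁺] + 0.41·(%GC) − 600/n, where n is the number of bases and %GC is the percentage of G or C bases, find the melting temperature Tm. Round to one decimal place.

41.2°C

Length n = 21. Scanning the sequence gives T=2, C=3, G=8, A=8.
G+C = 11, so %GC = 11/21 × 100 = 52.381%
Salt term: 16.6 × (-2) = -33.2
GC term: 0.41 × 52.381 = 21.476; length term: −600/21 = −28.571
Tm = 81.5 + (-33.2) + 21.476 − 28.571 = 41.205 → 41.2°C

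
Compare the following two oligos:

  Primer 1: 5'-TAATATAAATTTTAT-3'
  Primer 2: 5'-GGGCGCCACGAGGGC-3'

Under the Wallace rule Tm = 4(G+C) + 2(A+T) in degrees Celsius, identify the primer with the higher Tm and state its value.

Primer 1: A+T=15, G+C=0 → Tm = 2(15)+4(0) = 30°C
Primer 2: A+T=2, G+C=13 → Tm = 2(2)+4(13) = 56°C
30°C vs 56°C → primer 2 is higher.

Primer 2, 56°C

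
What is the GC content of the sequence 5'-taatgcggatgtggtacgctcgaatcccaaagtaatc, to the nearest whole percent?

46%

Base counts: C=8, G=9, A=11, T=9
G+C = 9 + 8 = 17 out of 37 bases
%GC = 17/37 × 100 = 45.95% ≈ 46%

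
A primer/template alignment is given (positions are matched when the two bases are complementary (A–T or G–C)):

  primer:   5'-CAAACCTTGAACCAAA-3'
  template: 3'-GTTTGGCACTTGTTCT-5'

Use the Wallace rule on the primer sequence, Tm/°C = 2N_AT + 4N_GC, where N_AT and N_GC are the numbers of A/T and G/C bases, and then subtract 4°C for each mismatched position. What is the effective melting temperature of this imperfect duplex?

32°C

Primer base counts: A=8, T=2, G=1, C=5 → A+T=10, G+C=6
Perfect-match Tm = 2(10) + 4(6) = 20 + 24 = 44°C
Mismatches (positions where the bases are not complementary): 3 (at positions 7, 13, 15)
Effective Tm = 44 − 3×4 = 44 − 12 = 32°C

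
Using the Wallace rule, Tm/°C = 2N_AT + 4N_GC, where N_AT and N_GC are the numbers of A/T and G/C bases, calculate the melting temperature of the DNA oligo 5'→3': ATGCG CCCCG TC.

Counting bases: A=1, G=3, T=2, C=6
So N_AT = 3 and N_GC = 9.
Tm = 2(3) + 4(9) = 6 + 36 = 42°C

42°C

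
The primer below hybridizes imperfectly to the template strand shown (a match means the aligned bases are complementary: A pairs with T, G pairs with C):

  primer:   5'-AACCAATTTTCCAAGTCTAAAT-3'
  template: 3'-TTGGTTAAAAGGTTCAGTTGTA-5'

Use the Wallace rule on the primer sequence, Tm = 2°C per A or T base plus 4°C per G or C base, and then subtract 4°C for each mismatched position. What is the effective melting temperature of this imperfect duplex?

48°C

Primer base counts: A=9, T=7, G=1, C=5 → A+T=16, G+C=6
Perfect-match Tm = 2(16) + 4(6) = 32 + 24 = 56°C
Mismatches (positions where the bases are not complementary): 2 (at positions 18, 20)
Effective Tm = 56 − 2×4 = 56 − 8 = 48°C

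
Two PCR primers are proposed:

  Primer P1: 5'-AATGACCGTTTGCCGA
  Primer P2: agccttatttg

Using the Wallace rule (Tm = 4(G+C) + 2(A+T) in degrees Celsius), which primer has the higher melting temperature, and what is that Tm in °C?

Primer P1, 48°C

Primer P1: A+T=8, G+C=8 → Tm = 2(8)+4(8) = 48°C
Primer P2: A+T=7, G+C=4 → Tm = 2(7)+4(4) = 30°C
48°C vs 30°C → primer P1 is higher.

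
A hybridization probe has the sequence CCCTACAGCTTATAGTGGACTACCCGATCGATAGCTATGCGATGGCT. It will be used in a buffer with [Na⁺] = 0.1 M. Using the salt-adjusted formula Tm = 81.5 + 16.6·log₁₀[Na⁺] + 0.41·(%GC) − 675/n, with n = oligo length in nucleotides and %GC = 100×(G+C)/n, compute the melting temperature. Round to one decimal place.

Length n = 47. Scanning the sequence gives A=11, C=13, T=12, G=11.
G+C = 24, so %GC = 24/47 × 100 = 51.064%
Salt term: 16.6 × (-1) = -16.6
GC term: 0.41 × 51.064 = 20.936; length term: −675/47 = −14.362
Tm = 81.5 + (-16.6) + 20.936 − 14.362 = 71.474 → 71.5°C

71.5°C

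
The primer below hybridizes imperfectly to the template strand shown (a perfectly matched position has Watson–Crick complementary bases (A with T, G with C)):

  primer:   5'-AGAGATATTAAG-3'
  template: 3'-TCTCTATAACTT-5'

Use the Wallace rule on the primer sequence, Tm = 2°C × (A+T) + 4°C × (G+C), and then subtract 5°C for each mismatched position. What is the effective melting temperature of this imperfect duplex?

Primer base counts: A=6, T=3, G=3, C=0 → A+T=9, G+C=3
Perfect-match Tm = 2(9) + 4(3) = 18 + 12 = 30°C
Mismatches (positions where the bases are not complementary): 2 (at positions 10, 12)
Effective Tm = 30 − 2×5 = 30 − 10 = 20°C

20°C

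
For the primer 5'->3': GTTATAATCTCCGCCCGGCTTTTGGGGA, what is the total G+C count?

Base counts: C=7, G=8, T=9, A=4
G+C = 8 + 7 = 15

15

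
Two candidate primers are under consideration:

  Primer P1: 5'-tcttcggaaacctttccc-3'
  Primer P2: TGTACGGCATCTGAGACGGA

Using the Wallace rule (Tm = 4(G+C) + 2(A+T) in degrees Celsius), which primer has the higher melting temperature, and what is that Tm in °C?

Primer P2, 62°C

Primer P1: A+T=9, G+C=9 → Tm = 2(9)+4(9) = 54°C
Primer P2: A+T=9, G+C=11 → Tm = 2(9)+4(11) = 62°C
54°C vs 62°C → primer P2 is higher.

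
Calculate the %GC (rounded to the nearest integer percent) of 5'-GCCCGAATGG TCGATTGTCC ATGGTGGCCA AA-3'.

56%

Scanning the sequence gives A=7, G=10, C=8, T=7.
G+C = 10 + 8 = 18 out of 32 bases
%GC = 18/32 × 100 = 56.25% ≈ 56%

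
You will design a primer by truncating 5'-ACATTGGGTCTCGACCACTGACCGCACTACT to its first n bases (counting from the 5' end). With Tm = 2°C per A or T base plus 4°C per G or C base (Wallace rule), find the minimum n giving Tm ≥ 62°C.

First 19 bases: ACATTGGGTCTCGACCACT → Tm = 58°C (< 62°C)
First 20 bases: ACATTGGGTCTCGACCACTG → Tm = 62°C (≥ 62°C)
Each additional base adds 2°C (A/T) or 4°C (G/C), so Tm is non-decreasing in n; n = 20 is the first length to reach 62°C.

n = 20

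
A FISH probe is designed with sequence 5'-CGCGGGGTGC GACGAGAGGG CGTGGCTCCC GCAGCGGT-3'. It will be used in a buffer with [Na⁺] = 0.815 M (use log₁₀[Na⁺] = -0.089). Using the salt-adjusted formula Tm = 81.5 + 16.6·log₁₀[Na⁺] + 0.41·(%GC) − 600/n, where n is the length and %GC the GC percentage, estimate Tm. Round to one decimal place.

96.6°C

Length n = 38. Scanning the sequence gives T=4, C=11, G=19, A=4.
G+C = 30, so %GC = 30/38 × 100 = 78.947%
Salt term: 16.6 × (-0.089) = -1.477
GC term: 0.41 × 78.947 = 32.368; length term: −600/38 = −15.789
Tm = 81.5 + (-1.477) + 32.368 − 15.789 = 96.602 → 96.6°C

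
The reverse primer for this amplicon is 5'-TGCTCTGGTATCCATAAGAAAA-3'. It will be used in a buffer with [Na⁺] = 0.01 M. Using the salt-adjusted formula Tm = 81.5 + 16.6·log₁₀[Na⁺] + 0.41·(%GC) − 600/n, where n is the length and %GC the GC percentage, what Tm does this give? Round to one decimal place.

35.9°C

Length n = 22. Scanning the sequence gives T=6, A=8, C=4, G=4.
G+C = 8, so %GC = 8/22 × 100 = 36.364%
Salt term: 16.6 × (-2) = -33.2
GC term: 0.41 × 36.364 = 14.909; length term: −600/22 = −27.273
Tm = 81.5 + (-33.2) + 14.909 − 27.273 = 35.936 → 35.9°C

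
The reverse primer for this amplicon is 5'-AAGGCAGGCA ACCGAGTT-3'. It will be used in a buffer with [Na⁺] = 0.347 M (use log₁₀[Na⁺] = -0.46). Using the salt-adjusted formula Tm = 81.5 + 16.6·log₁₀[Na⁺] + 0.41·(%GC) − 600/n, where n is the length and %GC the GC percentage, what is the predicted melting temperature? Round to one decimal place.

63.3°C

Length n = 18. Base counts: T=2, G=6, A=6, C=4
G+C = 10, so %GC = 10/18 × 100 = 55.556%
Salt term: 16.6 × (-0.46) = -7.636
GC term: 0.41 × 55.556 = 22.778; length term: −600/18 = −33.333
Tm = 81.5 + (-7.636) + 22.778 − 33.333 = 63.309 → 63.3°C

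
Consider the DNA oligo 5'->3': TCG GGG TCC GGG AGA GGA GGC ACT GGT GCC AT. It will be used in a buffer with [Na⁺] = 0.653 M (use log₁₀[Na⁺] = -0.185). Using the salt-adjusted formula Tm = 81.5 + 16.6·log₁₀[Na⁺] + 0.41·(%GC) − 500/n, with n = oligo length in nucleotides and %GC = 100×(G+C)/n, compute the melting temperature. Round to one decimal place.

91.0°C

Length n = 32. Counting bases: G=15, C=7, T=5, A=5
G+C = 22, so %GC = 22/32 × 100 = 68.75%
Salt term: 16.6 × (-0.185) = -3.071
GC term: 0.41 × 68.75 = 28.188; length term: −500/32 = −15.625
Tm = 81.5 + (-3.071) + 28.188 − 15.625 = 90.992 → 91.0°C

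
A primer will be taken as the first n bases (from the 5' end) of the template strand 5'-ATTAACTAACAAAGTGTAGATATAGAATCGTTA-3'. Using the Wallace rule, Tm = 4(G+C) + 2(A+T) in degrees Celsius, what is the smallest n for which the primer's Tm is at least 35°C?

First 14 bases: ATTAACTAACAAAG → Tm = 34°C (< 35°C)
First 15 bases: ATTAACTAACAAAGT → Tm = 36°C (≥ 35°C)
Since every base adds ≥2°C, Tm only increases with n, so the threshold is first crossed at n = 15.

n = 15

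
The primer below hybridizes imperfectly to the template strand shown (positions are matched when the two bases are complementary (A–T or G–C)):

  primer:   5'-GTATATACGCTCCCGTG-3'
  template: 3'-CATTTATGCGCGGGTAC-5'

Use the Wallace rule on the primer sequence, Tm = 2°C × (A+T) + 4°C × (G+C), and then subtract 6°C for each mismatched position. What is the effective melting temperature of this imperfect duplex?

Primer base counts: A=3, T=5, G=4, C=5 → A+T=8, G+C=9
Perfect-match Tm = 2(8) + 4(9) = 16 + 36 = 52°C
Mismatches (positions where the bases are not complementary): 3 (at positions 4, 11, 15)
Effective Tm = 52 − 3×6 = 52 − 18 = 34°C

34°C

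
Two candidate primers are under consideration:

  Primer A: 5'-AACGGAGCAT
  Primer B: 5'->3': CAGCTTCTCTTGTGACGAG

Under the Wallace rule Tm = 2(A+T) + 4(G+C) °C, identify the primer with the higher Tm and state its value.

Primer A: A+T=5, G+C=5 → Tm = 2(5)+4(5) = 30°C
Primer B: A+T=9, G+C=10 → Tm = 2(9)+4(10) = 58°C
30°C vs 58°C → primer B is higher.

Primer B, 58°C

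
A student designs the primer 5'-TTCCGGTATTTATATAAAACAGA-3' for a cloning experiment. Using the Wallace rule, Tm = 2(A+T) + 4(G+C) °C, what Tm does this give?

58°C

Scanning the sequence gives G=3, T=8, C=3, A=9.
So N_AT = 17 and N_GC = 6.
Tm = 4·6 + 2·17 = 24 + 34 = 58°C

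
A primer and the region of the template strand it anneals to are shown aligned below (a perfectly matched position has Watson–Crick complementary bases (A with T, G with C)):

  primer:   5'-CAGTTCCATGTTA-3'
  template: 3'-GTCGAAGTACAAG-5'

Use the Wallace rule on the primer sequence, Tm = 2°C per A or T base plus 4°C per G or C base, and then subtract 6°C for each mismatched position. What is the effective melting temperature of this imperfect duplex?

Primer base counts: A=3, T=5, G=2, C=3 → A+T=8, G+C=5
Perfect-match Tm = 2(8) + 4(5) = 16 + 20 = 36°C
Mismatches (positions where the bases are not complementary): 3 (at positions 4, 6, 13)
Effective Tm = 36 − 3×6 = 36 − 18 = 18°C

18°C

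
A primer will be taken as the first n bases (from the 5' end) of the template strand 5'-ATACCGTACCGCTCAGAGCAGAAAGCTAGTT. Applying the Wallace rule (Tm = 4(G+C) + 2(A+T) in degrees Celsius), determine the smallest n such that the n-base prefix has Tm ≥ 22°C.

First 7 bases: ATACCGT → Tm = 20°C (< 22°C)
First 8 bases: ATACCGTA → Tm = 22°C (≥ 22°C)
Each additional base adds 2°C (A/T) or 4°C (G/C), so Tm is non-decreasing in n; n = 8 is the first length to reach 22°C.

n = 8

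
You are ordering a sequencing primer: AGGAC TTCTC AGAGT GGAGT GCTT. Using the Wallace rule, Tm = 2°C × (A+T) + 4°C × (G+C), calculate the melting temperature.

72°C

G=8, T=7, A=5, C=4
A+T = 12, G+C = 12
Tm = 2(12) + 4(12) = 24 + 48 = 72°C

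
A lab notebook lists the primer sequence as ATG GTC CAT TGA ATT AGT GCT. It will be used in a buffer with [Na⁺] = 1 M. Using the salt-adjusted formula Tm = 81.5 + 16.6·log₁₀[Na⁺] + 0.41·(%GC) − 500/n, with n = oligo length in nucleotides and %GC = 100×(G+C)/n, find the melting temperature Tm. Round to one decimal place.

Length n = 21. T=8, G=5, A=5, C=3
G+C = 8, so %GC = 8/21 × 100 = 38.095%
Salt term: 16.6 × (0) = 0
GC term: 0.41 × 38.095 = 15.619; length term: −500/21 = −23.81
Tm = 81.5 + (0) + 15.619 − 23.81 = 73.309 → 73.3°C

73.3°C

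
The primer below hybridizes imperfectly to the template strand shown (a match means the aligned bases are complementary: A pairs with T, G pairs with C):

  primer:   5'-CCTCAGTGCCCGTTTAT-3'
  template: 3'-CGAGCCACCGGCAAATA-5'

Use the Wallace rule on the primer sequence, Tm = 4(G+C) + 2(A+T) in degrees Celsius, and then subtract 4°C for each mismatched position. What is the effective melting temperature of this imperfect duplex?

40°C

Primer base counts: A=2, T=6, G=3, C=6 → A+T=8, G+C=9
Perfect-match Tm = 2(8) + 4(9) = 16 + 36 = 52°C
Mismatches (positions where the bases are not complementary): 3 (at positions 1, 5, 9)
Effective Tm = 52 − 3×4 = 52 − 12 = 40°C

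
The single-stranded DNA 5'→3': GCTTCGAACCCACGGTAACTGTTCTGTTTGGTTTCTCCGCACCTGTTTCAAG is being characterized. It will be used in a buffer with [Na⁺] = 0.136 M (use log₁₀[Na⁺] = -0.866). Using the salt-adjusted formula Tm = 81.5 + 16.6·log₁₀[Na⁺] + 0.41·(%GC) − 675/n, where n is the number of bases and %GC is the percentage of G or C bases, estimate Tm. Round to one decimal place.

74.6°C

Length n = 52. G=11, C=15, T=18, A=8
G+C = 26, so %GC = 26/52 × 100 = 50%
Salt term: 16.6 × (-0.866) = -14.376
GC term: 0.41 × 50 = 20.5; length term: −675/52 = −12.981
Tm = 81.5 + (-14.376) + 20.5 − 12.981 = 74.643 → 74.6°C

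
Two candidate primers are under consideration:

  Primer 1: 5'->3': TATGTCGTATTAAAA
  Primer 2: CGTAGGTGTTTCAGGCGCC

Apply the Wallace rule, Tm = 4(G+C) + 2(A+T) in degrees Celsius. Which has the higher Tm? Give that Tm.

Primer 1: A+T=12, G+C=3 → Tm = 2(12)+4(3) = 36°C
Primer 2: A+T=7, G+C=12 → Tm = 2(7)+4(12) = 62°C
36°C vs 62°C → primer 2 is higher.

Primer 2, 62°C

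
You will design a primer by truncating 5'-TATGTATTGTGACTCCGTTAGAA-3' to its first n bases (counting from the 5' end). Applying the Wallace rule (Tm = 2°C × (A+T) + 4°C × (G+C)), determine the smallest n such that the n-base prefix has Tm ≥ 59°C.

n = 22

First 21 bases: TATGTATTGTGACTCCGTTAG → Tm = 58°C (< 59°C)
First 22 bases: TATGTATTGTGACTCCGTTAGA → Tm = 60°C (≥ 59°C)
Since every base adds ≥2°C, Tm only increases with n, so the threshold is first crossed at n = 22.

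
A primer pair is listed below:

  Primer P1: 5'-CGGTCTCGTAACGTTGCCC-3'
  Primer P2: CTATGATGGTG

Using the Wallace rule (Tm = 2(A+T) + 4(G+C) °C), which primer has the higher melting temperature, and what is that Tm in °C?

Primer P1: A+T=7, G+C=12 → Tm = 2(7)+4(12) = 62°C
Primer P2: A+T=6, G+C=5 → Tm = 2(6)+4(5) = 32°C
62°C vs 32°C → primer P1 is higher.

Primer P1, 62°C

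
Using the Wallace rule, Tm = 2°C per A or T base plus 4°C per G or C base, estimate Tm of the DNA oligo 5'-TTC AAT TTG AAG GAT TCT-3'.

46°C

Counting bases: C=2, T=8, G=3, A=5
AT pairs contribute 13, GC pairs contribute 5.
Tm = 2(13) + 4(5) = 26 + 20 = 46°C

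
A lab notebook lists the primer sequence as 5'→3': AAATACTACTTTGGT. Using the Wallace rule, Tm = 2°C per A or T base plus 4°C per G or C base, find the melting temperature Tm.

Base counts: G=2, C=2, T=6, A=5
So N_AT = 11 and N_GC = 4.
Tm = 2×11 + 4×4 = 38°C

38°C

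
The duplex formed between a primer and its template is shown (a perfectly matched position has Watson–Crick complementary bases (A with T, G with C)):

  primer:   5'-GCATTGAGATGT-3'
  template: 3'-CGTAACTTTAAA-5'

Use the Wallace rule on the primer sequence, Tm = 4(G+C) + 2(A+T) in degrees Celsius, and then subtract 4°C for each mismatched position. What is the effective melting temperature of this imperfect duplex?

26°C

Primer base counts: A=3, T=4, G=4, C=1 → A+T=7, G+C=5
Perfect-match Tm = 2(7) + 4(5) = 14 + 20 = 34°C
Mismatches (positions where the bases are not complementary): 2 (at positions 8, 11)
Effective Tm = 34 − 2×4 = 34 − 8 = 26°C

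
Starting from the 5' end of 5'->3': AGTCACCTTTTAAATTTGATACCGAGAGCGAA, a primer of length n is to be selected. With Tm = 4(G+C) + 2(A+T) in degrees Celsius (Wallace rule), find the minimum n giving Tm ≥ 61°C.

n = 24

First 23 bases: AGTCACCTTTTAAATTTGATACC → Tm = 60°C (< 61°C)
First 24 bases: AGTCACCTTTTAAATTTGATACCG → Tm = 64°C (≥ 61°C)
Since every base adds ≥2°C, Tm only increases with n, so the threshold is first crossed at n = 24.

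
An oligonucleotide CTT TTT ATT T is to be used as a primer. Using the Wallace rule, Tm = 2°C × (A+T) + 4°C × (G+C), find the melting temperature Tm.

22°C

Counting bases: C=1, A=1, G=0, T=8
So N_AT = 9 and N_GC = 1.
Tm = 2(9) + 4(1) = 18 + 4 = 22°C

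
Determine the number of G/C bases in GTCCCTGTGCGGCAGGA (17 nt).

Scanning the sequence gives G=7, C=5, T=3, A=2.
Total G or C: 7 + 5 = 12

12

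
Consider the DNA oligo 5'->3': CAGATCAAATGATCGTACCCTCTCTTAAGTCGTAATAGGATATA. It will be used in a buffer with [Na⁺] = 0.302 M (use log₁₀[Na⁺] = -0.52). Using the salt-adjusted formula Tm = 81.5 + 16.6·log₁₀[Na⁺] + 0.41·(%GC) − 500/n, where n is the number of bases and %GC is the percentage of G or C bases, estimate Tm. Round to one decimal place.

76.4°C

Length n = 44. Counting bases: A=15, G=7, C=9, T=13
G+C = 16, so %GC = 16/44 × 100 = 36.364%
Salt term: 16.6 × (-0.52) = -8.632
GC term: 0.41 × 36.364 = 14.909; length term: −500/44 = −11.364
Tm = 81.5 + (-8.632) + 14.909 − 11.364 = 76.413 → 76.4°C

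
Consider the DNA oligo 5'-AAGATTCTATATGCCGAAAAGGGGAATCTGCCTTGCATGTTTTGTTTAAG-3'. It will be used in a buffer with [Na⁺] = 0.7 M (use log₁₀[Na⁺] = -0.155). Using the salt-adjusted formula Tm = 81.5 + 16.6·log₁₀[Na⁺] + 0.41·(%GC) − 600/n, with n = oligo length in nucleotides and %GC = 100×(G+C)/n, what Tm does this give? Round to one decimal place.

Length n = 50. Scanning the sequence gives C=7, A=14, G=12, T=17.
G+C = 19, so %GC = 19/50 × 100 = 38%
Salt term: 16.6 × (-0.155) = -2.573
GC term: 0.41 × 38 = 15.58; length term: −600/50 = −12
Tm = 81.5 + (-2.573) + 15.58 − 12 = 82.507 → 82.5°C

82.5°C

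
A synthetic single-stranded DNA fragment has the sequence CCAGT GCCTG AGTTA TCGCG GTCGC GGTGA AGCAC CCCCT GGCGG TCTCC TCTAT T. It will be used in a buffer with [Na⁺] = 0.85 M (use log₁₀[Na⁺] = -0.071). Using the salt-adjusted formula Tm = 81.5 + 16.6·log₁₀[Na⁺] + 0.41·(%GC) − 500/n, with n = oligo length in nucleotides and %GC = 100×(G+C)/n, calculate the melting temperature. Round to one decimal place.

97.0°C

Length n = 56. Scanning the sequence gives T=14, C=19, G=16, A=7.
G+C = 35, so %GC = 35/56 × 100 = 62.5%
Salt term: 16.6 × (-0.071) = -1.179
GC term: 0.41 × 62.5 = 25.625; length term: −500/56 = −8.929
Tm = 81.5 + (-1.179) + 25.625 − 8.929 = 97.017 → 97.0°C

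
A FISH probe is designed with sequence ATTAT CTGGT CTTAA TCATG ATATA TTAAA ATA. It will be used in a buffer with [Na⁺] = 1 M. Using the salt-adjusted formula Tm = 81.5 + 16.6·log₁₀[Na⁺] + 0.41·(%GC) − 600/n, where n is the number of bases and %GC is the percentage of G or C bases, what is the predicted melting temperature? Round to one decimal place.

Length n = 33. Base counts: T=14, C=3, A=13, G=3
G+C = 6, so %GC = 6/33 × 100 = 18.182%
Salt term: 16.6 × (0) = 0
GC term: 0.41 × 18.182 = 7.455; length term: −600/33 = −18.182
Tm = 81.5 + (0) + 7.455 − 18.182 = 70.773 → 70.8°C

70.8°C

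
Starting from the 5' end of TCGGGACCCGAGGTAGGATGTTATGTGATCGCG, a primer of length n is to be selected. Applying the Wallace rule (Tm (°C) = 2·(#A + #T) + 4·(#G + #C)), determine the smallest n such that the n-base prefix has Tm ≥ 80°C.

n = 26

First 25 bases: TCGGGACCCGAGGTAGGATGTTATG → Tm = 78°C (< 80°C)
First 26 bases: TCGGGACCCGAGGTAGGATGTTATGT → Tm = 80°C (≥ 80°C)
Since every base adds ≥2°C, Tm only increases with n, so the threshold is first crossed at n = 26.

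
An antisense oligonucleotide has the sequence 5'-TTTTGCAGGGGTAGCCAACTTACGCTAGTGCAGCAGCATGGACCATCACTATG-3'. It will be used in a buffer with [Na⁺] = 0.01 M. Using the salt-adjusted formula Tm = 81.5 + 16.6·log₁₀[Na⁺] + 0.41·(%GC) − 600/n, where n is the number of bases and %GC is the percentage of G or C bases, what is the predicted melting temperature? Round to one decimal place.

57.9°C

Length n = 53. Counting bases: C=13, G=14, A=13, T=13
G+C = 27, so %GC = 27/53 × 100 = 50.943%
Salt term: 16.6 × (-2) = -33.2
GC term: 0.41 × 50.943 = 20.887; length term: −600/53 = −11.321
Tm = 81.5 + (-33.2) + 20.887 − 11.321 = 57.866 → 57.9°C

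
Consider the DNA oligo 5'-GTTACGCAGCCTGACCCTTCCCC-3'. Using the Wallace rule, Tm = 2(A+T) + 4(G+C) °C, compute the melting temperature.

76°C

Base counts: C=11, T=5, G=4, A=3
So N_AT = 8 and N_GC = 15.
Tm = 2×8 + 4×15 = 76°C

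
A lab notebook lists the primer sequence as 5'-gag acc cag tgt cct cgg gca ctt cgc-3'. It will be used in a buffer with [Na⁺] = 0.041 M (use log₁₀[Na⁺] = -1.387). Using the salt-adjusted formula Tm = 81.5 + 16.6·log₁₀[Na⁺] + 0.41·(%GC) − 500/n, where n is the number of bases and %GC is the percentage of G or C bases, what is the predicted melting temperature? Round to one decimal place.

67.3°C

Length n = 27. Counting bases: A=4, G=8, C=10, T=5
G+C = 18, so %GC = 18/27 × 100 = 66.667%
Salt term: 16.6 × (-1.387) = -23.024
GC term: 0.41 × 66.667 = 27.333; length term: −500/27 = −18.519
Tm = 81.5 + (-23.024) + 27.333 − 18.519 = 67.29 → 67.3°C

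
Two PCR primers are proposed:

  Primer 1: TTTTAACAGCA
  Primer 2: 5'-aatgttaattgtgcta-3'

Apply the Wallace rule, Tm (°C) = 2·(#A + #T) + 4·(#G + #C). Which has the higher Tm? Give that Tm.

Primer 1: A+T=8, G+C=3 → Tm = 2(8)+4(3) = 28°C
Primer 2: A+T=12, G+C=4 → Tm = 2(12)+4(4) = 40°C
28°C vs 40°C → primer 2 is higher.

Primer 2, 40°C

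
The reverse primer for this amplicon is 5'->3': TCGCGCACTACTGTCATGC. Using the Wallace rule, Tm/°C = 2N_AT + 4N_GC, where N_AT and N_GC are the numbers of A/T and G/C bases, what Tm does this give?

60°C

Scanning the sequence gives A=3, C=7, G=4, T=5.
So N_AT = 8 and N_GC = 11.
Tm = 4·11 + 2·8 = 44 + 16 = 60°C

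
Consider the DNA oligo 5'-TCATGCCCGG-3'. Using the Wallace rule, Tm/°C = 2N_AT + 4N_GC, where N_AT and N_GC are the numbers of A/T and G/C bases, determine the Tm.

Counting bases: A=1, T=2, G=3, C=4
A+T = 3, G+C = 7
Tm = 2×3 + 4×7 = 34°C

34°C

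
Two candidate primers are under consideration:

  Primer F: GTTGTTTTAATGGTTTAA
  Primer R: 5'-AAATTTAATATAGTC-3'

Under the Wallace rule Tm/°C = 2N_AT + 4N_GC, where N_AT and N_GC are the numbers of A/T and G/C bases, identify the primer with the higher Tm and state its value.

Primer F, 44°C

Primer F: A+T=14, G+C=4 → Tm = 2(14)+4(4) = 44°C
Primer R: A+T=13, G+C=2 → Tm = 2(13)+4(2) = 34°C
44°C vs 34°C → primer F is higher.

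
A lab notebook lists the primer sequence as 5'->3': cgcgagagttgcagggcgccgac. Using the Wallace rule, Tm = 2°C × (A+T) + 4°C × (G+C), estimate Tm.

Scanning the sequence gives A=4, T=2, C=7, G=10.
So N_AT = 6 and N_GC = 17.
Tm = 2(6) + 4(17) = 12 + 68 = 80°C

80°C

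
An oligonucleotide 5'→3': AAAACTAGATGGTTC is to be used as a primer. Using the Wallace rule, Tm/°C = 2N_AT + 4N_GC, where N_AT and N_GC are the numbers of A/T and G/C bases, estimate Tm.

40°C

Counting bases: T=4, C=2, A=6, G=3
AT pairs contribute 10, GC pairs contribute 5.
Tm = 4·5 + 2·10 = 20 + 20 = 40°C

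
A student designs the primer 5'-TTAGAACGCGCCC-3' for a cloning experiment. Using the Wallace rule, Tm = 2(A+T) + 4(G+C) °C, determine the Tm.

42°C

Counting bases: C=5, G=3, T=2, A=3
A+T = 5, G+C = 8
Tm = 2(5) + 4(8) = 10 + 32 = 42°C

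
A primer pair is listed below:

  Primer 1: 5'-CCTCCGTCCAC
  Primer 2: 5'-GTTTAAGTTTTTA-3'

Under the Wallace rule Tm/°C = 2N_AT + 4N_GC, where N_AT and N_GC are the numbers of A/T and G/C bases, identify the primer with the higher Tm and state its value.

Primer 1: A+T=3, G+C=8 → Tm = 2(3)+4(8) = 38°C
Primer 2: A+T=11, G+C=2 → Tm = 2(11)+4(2) = 30°C
38°C vs 30°C → primer 1 is higher.

Primer 1, 38°C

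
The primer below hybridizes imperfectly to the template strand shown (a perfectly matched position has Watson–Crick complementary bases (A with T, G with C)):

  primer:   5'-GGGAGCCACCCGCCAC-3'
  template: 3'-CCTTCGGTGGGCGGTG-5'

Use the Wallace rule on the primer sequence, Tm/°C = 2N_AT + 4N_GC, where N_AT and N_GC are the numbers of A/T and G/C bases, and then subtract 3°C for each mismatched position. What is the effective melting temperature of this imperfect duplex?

55°C

Primer base counts: A=3, T=0, G=5, C=8 → A+T=3, G+C=13
Perfect-match Tm = 2(3) + 4(13) = 6 + 52 = 58°C
Mismatches (positions where the bases are not complementary): 1 (at position 3)
Effective Tm = 58 − 1×3 = 58 − 3 = 55°C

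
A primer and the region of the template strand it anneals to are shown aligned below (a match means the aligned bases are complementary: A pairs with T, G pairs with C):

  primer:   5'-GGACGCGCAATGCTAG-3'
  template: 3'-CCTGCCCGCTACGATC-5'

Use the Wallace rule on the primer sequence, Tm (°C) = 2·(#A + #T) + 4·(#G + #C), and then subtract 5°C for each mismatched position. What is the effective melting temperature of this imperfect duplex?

Primer base counts: A=4, T=2, G=6, C=4 → A+T=6, G+C=10
Perfect-match Tm = 2(6) + 4(10) = 12 + 40 = 52°C
Mismatches (positions where the bases are not complementary): 2 (at positions 6, 9)
Effective Tm = 52 − 2×5 = 52 − 10 = 42°C

42°C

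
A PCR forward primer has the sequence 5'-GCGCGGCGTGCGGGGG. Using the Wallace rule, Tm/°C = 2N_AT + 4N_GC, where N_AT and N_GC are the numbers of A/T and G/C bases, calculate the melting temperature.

T=1, A=0, G=11, C=4
A+T = 1, G+C = 15
Tm = 2(1) + 4(15) = 2 + 60 = 62°C

62°C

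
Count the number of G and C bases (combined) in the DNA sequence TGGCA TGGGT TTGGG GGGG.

Scanning the sequence gives G=12, T=5, A=1, C=1.
G+C = 12 + 1 = 13

13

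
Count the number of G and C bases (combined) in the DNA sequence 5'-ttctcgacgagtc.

7

Base counts: A=2, C=4, T=4, G=3
G+C = 3 + 4 = 7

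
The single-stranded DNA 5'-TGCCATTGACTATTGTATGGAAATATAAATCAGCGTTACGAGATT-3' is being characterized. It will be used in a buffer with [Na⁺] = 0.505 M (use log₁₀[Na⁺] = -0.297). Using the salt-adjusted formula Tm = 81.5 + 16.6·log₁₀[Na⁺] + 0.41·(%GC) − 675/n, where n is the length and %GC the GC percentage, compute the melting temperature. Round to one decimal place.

Length n = 45. Counting bases: G=9, A=15, T=15, C=6
G+C = 15, so %GC = 15/45 × 100 = 33.333%
Salt term: 16.6 × (-0.297) = -4.93
GC term: 0.41 × 33.333 = 13.667; length term: −675/45 = −15
Tm = 81.5 + (-4.93) + 13.667 − 15 = 75.237 → 75.2°C

75.2°C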